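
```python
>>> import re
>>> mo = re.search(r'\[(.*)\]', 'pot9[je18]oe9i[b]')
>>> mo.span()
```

`re.search` scans for the first position where the pattern succeeds.
The match spans [4:17] → '[je18]oe9i[b]'.
Captured: group 1 = 'je18]oe9i[b'.

(4, 17)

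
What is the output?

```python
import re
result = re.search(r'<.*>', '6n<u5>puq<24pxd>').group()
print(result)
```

<u5>puq<24pxd>

`re.search` scans for the first position where the pattern succeeds.
The match spans [2:16] → '<u5>puq<24pxd>'.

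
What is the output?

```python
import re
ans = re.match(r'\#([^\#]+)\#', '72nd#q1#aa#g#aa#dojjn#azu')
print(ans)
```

`re.match` only tries the pattern at the start of the string.
Here the pattern fails at index 0, so the call returns None.

None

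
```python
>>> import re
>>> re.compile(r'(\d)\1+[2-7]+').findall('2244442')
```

After group 1 captures some text, `\1` only succeeds where that same text appears again.
Matches: at [0:7] match '2244442', group 1 = '2'.
`findall` collects group 1 from the one match (1 total).

['2']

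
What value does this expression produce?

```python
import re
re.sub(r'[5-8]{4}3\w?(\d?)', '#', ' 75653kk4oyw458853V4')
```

' #k4oyw4#'

Pattern: exactly 4 of a character in [5-8], then a literal '3', then optionally a word character; then optionally a digit (captured).
Matches: at [1:7] → '75653k'; at [13:20] → '58853V4'.
Every occurrence is swapped for '#'.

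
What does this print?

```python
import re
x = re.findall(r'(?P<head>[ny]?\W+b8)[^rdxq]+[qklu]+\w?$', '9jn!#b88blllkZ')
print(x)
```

['n!#b8']

This matches optionally one of [ny], then one or more of a non-word character, then the literal 'b8' (captured as 'head'); then one or more of any character except [rdxq], then one or more of one of [qklu], then optionally a word character; then anchored at the end.
Matches: at [2:14] match 'n!#b88blllkZ', group 1 = 'n!#b8'.
Because there's exactly one group, `findall` drops the full match and keeps group 1 from the one hit.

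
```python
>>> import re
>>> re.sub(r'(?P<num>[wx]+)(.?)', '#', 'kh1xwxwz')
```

Pattern: one or more of one of [wx] (captured as 'num'); then optionally any character (captured).
Matches: at [3:8] → 'xwxwz'.
`sub` substitutes '#' at each match site.

'kh1#'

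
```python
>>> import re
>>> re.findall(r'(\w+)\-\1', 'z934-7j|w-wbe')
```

['w']

`\1` has to match the exact text group 1 already captured.
With a single group, `findall` returns only what that group captured — 1 item.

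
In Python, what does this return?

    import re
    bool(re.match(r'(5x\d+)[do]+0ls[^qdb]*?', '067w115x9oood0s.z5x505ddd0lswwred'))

False

With `match`, the pattern is implicitly anchored at the beginning.
Here the pattern fails at index 0, so the call returns None, and `bool(None)` is False.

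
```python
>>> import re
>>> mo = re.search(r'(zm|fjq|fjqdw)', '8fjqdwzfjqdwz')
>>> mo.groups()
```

('fjq',)

Branches in `(...|...)` are attempted left-to-right; the first branch that allows the whole pattern to succeed is taken.
`re.search` tries every starting position until one works.
The match spans [1:4] → 'fjq'.
Captured: group 1 = 'fjq'.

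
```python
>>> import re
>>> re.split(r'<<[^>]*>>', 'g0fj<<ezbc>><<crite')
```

['g0fj', '<<crite']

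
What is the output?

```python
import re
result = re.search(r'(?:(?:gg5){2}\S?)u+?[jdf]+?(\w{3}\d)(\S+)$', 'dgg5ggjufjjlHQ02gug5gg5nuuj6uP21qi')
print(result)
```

This matches the literal 'gg5' repeated 2 times, then optionally a non-whitespace character (non-capturing group); then one or more of a literal 'u' (lazy); then one or more of one of [jdf] (lazy); then exactly 3 of a word character, then a digit (captured); then one or more of a non-whitespace character (captured); then anchored at the end.
Here no position works, so the call returns None.

None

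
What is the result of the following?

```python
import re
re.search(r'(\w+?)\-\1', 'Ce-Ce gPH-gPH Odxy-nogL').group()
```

'Ce-Ce'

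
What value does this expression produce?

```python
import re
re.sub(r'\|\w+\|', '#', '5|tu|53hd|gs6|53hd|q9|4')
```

'5#53hd#53hd#4'

Matches: at [1:5] → '|tu|'; at [9:14] → '|gs6|'; at [18:22] → '|q9|'.
Each match is replaced by '#'.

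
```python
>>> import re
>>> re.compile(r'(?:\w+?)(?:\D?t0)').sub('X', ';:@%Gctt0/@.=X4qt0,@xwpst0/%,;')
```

';:@%X/@.=X,@X/%,;'

Each match is replaced by 'X'.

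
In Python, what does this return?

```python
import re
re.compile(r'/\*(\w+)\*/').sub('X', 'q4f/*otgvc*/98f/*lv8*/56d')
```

Each match is replaced by 'X'.

'q4fX98fX56d'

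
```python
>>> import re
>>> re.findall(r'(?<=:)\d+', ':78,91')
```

['78']

The positive lookaround only admits positions where the adjacent text matches; those characters stay outside the span.
Matches: at [1:3] → '78'.
Since nothing is captured, `findall` lists the 1 matched substring directly.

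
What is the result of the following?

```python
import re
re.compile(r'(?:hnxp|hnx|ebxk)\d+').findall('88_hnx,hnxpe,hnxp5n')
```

Scanning left to right: at [13:18] → 'hnxp5'.
No capturing groups, so `findall` returns the 1 full match string.

['hnxp5']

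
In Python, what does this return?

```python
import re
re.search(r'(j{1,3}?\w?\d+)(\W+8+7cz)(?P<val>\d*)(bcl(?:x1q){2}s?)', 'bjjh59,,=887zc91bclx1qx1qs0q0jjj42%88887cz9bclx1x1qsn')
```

Here nothing in the string fits, so the call returns None.

None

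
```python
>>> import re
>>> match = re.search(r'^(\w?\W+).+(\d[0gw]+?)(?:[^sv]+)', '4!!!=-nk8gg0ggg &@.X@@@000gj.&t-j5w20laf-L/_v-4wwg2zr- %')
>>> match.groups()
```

('4!!!=-', '4w')

The match spans [0:56] → '4!!!=-nk8gg0ggg &@.X@@@000gj.&t-j5w20laf-L/_v-4wwg2zr- %'.
Captured: group 1 = '4!!!=-', group 2 = '4w'.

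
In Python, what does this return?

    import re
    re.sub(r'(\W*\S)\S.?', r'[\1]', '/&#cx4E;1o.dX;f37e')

Pattern: zero or more of a non-word character, then a non-whitespace character (captured); then a non-whitespace character, then optionally any character.
`\1` in the replacement pulls in group 1's text for each match.

'[/&#c][E][o][X][3]'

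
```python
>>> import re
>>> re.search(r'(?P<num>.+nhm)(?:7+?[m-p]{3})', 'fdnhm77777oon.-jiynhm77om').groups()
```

('fdnhm',)

The pattern matches one or more of any character, then the literal 'nhm' (captured as 'num'); then one or more of a literal '7' (lazy), then exactly 3 of a character in [m-p] (non-capturing group).
Unlike `match`, `search` isn't anchored — it looks for the pattern anywhere in the string.
The match spans [0:13] → 'fdnhm77777oon'.
Captured: group 1 = 'fdnhm'.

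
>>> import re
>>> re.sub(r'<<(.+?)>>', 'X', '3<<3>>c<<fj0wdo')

'3Xc<<fj0wdo'

Matches: at [1:6] → '<<3>>'.
Each match is replaced by 'X'.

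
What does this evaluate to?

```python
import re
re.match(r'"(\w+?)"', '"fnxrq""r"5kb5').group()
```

'"fnxrq"'

`match` is anchored at position 0; if the pattern doesn't fit there, it returns None.
The match spans [0:7] → '"fnxrq"'.
Captured: group 1 = 'fnxrq'.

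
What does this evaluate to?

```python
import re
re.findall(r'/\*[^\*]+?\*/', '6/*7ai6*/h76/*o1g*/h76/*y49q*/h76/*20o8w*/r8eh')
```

Walking the string: at [1:9] → '/*7ai6*/'; at [12:19] → '/*o1g*/'; at [22:30] → '/*y49q*/'; at [33:42] → '/*20o8w*/'.
Since nothing is captured, `findall` lists the 4 matched substrings directly.

['/*7ai6*/', '/*o1g*/', '/*y49q*/', '/*20o8w*/']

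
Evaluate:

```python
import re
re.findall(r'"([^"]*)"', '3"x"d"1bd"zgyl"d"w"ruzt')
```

['x', '1bd', 'd']

Walking the string: at [1:4] match '"x"', group 1 = 'x'; at [5:10] match '"1bd"', group 1 = '1bd'; at [14:17] match '"d"', group 1 = 'd'.
With a single group, `findall` returns only what that group captured — 3 items.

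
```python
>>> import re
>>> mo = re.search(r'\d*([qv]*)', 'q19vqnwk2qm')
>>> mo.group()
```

'q'

Pattern: zero or more of a digit; then zero or more of one of [qv] (captured).
Unlike `match`, `search` isn't anchored — it looks for the pattern anywhere in the string.
The match spans [0:1] → 'q'.
Captured: group 1 = 'q'.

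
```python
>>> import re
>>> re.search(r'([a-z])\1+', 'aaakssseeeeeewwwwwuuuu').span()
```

(0, 3)

`\1` has to match the exact text group 1 already captured.
The match spans [0:3] → 'aaa'.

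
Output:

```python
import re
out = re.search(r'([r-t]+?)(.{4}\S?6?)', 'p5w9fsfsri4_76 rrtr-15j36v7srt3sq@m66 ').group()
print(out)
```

sfsri4

This matches one or more of a character in [r-t] (lazy) (captured); then exactly 4 of any character, then optionally a non-whitespace character, then optionally a literal '6' (captured).
The match spans [5:11] → 'sfsri4'.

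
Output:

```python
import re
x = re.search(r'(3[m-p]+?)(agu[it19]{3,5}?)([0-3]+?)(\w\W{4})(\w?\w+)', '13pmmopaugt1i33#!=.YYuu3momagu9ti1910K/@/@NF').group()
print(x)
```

Pattern: the literal '3', then one or more of a character in [m-p] (lazy) (captured); then the literal 'agu', then 3 to 5 of one of [it19] (lazy) (captured); then one or more of a character in [0-3] (lazy) (captured); then a word character, then exactly 4 of a non-word character (captured); then optionally a word character, then one or more of a word character (captured).
The match spans [23:44] → '3momagu9ti1910K/@/@NF'.

3momagu9ti1910K/@/@NF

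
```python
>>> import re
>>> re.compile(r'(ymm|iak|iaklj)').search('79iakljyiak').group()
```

Alternation tries branches left to right and keeps the first one that lets the overall match succeed at that position.
Unlike `match`, `search` isn't anchored — it looks for the pattern anywhere in the string.
The match spans [2:5] → 'iak'.
Captured: group 1 = 'iak'.

'iak'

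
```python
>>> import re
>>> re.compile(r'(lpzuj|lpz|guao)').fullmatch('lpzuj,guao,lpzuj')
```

None

`re.fullmatch` is like wrapping the pattern in `^…$` (in single-line mode).
Here the pattern can't cover the whole string, so the call returns None.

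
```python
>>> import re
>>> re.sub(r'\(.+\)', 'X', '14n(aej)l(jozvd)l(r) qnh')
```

Matches: at [3:20] → '(aej)l(jozvd)l(r)'.
Each match is replaced by 'X'.

'14nX qnh'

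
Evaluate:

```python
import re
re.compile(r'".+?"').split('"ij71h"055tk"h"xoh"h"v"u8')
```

The `?` after the quantifier makes it lazy — it takes as little as possible before letting the rest of the pattern try.
Matches to split on: at [0:7] → '"ij71h"'; at [12:15] → '"h"'; at [18:21] → '"h"'.
`split` removes every match and returns the 4 fragments in between.

['', '055tk', 'xoh', 'v"u8']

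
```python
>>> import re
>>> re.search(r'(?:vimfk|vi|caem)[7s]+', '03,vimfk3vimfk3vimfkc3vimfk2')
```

None

Here no position works, so the call returns None.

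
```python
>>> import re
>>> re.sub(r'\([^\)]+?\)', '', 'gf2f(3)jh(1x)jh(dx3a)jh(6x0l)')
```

`sub` substitutes '' at each match site.

'gf2fjhjhjh'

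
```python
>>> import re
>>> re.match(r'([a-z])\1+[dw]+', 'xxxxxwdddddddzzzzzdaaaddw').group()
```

`re.match` won't scan ahead — the pattern has to work from the very first character.
The match spans [0:13] → 'xxxxxwddddddd'.

'xxxxxwddddddd'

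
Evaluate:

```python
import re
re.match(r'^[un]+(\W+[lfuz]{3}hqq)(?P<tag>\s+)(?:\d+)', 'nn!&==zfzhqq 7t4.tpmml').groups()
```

('!&==zfzhqq', ' ')

The pattern matches anchored at the start of the string; then one or more of one of [un]; then one or more of a non-word character, then exactly 3 of one of [lfuz], then the literal 'hqq' (captured); then one or more of whitespace (captured as 'tag'); then one or more of a digit (non-capturing group).
`re.match` won't scan ahead — the pattern has to work from the very first character.
The match spans [0:14] → 'nn!&==zfzhqq 7'.
Captured: group 1 = '!&==zfzhqq', group 2 = ' '.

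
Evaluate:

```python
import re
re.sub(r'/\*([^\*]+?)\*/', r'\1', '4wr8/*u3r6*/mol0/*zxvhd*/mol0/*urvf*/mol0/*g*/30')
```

Matches: at [4:12] → '/*u3r6*/'; at [16:25] → '/*zxvhd*/'; at [29:37] → '/*urvf*/'; at [41:46] → '/*g*/'.
Each match is replaced using the text its own group 1 captured.

'4wr8u3r6mol0zxvhdmol0urvfmol0g30'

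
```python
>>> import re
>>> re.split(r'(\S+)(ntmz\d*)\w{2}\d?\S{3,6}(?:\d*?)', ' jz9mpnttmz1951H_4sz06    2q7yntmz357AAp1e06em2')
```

Pattern: one or more of a non-whitespace character (captured); then the literal 'nt', then the literal 'mz', then zero or more of a digit (captured); then exactly 2 of a word character, then optionally a digit, then 3 to 6 of a non-whitespace character; then zero or more of a digit (lazy) (non-capturing group).
Matches to split on: at [26:45] → '2q7yntmz357AAp1e06e'.
`re.split` interleaves the captured-group text with the surrounding fragments.

[' jz9mpnttmz1951H_4sz06    ', '2q7y', 'ntmz357', 'm2']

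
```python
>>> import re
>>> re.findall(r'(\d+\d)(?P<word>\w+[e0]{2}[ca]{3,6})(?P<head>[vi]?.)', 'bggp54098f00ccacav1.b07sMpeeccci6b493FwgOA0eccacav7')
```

[('54098', 'f00ccaca', 'v1'), ('07', 'sMpeeccci6b493FwgOA0eccaca', 'v7')]

`findall` packs the 3 group values into a tuple for every match.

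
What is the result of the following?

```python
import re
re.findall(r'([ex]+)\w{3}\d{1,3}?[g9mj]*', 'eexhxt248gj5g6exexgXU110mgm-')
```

This matches one or more of one of [ex] (captured); then exactly 3 of a word character, then 1 to 3 of a digit (lazy), then zero or more of one of [g9mj].
Walking the string: at [0:7] match 'eexhxt2', group 1 = 'eex'; at [14:22] match 'exexgXU1', group 1 = 'exex'.
With a single group, `findall` returns only what that group captured — 2 items.

['eex', 'exex']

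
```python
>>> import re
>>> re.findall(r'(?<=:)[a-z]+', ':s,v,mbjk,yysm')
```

The lookaround is zero-width — it requires the adjacent text to match without consuming it, so the asserted text isn't part of the match.
Scanning left to right: at [1:2] → 's'.
`findall` yields the raw match text (1 of them) because the pattern has no groups.

['s']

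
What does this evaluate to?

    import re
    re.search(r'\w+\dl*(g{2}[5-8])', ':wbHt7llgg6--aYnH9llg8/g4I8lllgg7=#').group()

'wbHt7llgg6'

The match spans [1:11] → 'wbHt7llgg6'.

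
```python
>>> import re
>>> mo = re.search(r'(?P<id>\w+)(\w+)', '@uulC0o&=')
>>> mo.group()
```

This matches one or more of a word character (captured as 'id'); then one or more of a word character (captured).
The match spans [1:7] → 'uulC0o'.

'uulC0o'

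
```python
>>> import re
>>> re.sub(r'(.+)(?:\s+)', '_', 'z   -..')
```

'_-..'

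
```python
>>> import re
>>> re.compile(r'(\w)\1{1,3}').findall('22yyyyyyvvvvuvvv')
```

['2', 'y', 'y', 'v', 'v']

A backreference is literal: `\1` must see the identical characters the first group matched.
One capturing group, so `findall` returns just the captured substring from each match — 5 in all.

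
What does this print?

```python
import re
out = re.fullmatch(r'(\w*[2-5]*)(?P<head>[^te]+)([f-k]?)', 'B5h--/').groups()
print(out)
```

The match spans [0:6] → 'B5h--/'.
Captured: group 1 = 'B5h', group 2 = '--/', group 3 = ''.

('B5h', '--/', '')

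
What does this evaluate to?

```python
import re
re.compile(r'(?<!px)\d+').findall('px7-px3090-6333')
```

The negative lookahead/lookbehind blocks any match where the forbidden context is present.
With no groups in the pattern, `findall` gives back each whole match — 2 here.

['090', '6333']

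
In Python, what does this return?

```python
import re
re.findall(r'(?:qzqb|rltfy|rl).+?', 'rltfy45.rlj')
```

Branches in `(...|...)` are attempted left-to-right; the first branch that allows the whole pattern to succeed is taken.
No capturing groups, so `findall` returns the 2 full match strings.

['rltfy4', 'rlj']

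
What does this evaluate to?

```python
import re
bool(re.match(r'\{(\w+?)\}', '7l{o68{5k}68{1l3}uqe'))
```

`match` is anchored at position 0; if the pattern doesn't fit there, it returns None.
Here the string doesn't start with a match, so the call returns None, and `bool(None)` is False.

False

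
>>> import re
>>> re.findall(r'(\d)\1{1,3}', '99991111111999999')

A backreference is literal: `\1` must see the identical characters the first group matched.
With a single group, `findall` returns only what that group captured — 5 items.

['9', '1', '1', '9', '9']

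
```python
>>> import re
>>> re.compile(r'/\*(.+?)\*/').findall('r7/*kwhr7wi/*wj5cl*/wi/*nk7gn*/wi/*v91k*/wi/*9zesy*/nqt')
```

One capturing group, so `findall` returns just the captured substring from each match — 4 in all.

['kwhr7wi/*wj5cl', 'nk7gn', 'v91k', '9zesy']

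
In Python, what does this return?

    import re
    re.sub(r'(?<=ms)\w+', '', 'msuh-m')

'ms-m'

The lookaround is zero-width — it requires the adjacent text to match without consuming it, so the asserted text isn't part of the match.
Matches: at [2:4] → 'uh'.
Every occurrence is swapped for ''.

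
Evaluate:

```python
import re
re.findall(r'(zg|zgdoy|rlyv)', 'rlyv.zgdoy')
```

['rlyv', 'zg']

Alternation tries branches left to right and keeps the first one that lets the overall match succeed at that position.
One capturing group, so `findall` returns just the captured substring from each match — 2 in all.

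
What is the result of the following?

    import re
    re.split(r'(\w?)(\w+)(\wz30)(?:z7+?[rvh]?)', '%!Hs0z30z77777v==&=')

With the lazy modifier that quantifier settles for the fewest repetitions that let the rest of the pattern succeed (the atoms after it are unaffected and can still be greedy).
With a capturing group present, the delimiter's captured portion is kept in the result list.

['%!', 'H', 's', '0z30', '7777v==&=']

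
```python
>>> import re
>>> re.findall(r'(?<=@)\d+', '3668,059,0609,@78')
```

['78']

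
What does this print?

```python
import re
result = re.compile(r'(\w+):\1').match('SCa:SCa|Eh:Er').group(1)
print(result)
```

SCa

The match spans [0:7] → 'SCa:SCa'.
Captured: group 1 = 'SCa'.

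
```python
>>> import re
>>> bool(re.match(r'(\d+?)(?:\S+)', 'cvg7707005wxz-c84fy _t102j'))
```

False

The pattern matches one or more of a digit (lazy) (captured); then one or more of a non-whitespace character (non-capturing group).
`re.match` won't scan ahead — the pattern has to work from the very first character.
Here position 0 doesn't satisfy it, so the call returns None, and `bool(None)` is False.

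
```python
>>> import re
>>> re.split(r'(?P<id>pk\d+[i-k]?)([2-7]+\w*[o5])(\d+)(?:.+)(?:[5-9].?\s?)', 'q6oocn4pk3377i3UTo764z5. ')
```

['q6oocn4', 'pk3377i', '3UTo', '764', '']

The pattern matches the literal 'pk', then one or more of a digit, then optionally a character in [i-k] (captured as 'id'); then one or more of a character in [2-7], then zero or more of a word character, then one of [o5] (captured); then one or more of a digit (captured); then one or more of any character (non-capturing group); then a character in [5-9], then optionally any character, then optionally whitespace (non-capturing group).
The group in the pattern means `split` returns the separators' captures alongside the pieces.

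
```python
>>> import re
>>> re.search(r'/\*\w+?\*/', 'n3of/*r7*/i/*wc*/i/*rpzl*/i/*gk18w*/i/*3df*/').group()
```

'/*r7*/'

`re.search` tries every starting position until one works.
The match spans [4:10] → '/*r7*/'.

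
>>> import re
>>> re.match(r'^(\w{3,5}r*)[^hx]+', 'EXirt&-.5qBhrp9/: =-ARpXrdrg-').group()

'EXirt&-.5qB'

Pattern: anchored at the start of the string; then 3 to 5 of a word character, then zero or more of a literal 'r' (captured); then one or more of any character except [hx].
`re.match` won't scan ahead — the pattern has to work from the very first character.
The match spans [0:11] → 'EXirt&-.5qB'.
Captured: group 1 = 'EXirt'.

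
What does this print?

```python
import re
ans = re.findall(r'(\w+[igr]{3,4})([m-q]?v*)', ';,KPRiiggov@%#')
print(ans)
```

With 2 capturing groups, `findall` returns a 2-tuple per match.

[('KPRiigg', 'ov')]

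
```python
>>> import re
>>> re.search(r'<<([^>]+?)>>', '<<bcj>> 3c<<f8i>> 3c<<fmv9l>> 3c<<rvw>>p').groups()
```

`re.search` scans for the first position where the pattern succeeds.
The match spans [0:7] → '<<bcj>>'.
Captured: group 1 = 'bcj'.

('bcj',)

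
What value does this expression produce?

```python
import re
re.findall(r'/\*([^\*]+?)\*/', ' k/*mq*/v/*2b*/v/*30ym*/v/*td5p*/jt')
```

['mq', '2b', '30ym', 'td5p']

Scanning left to right: at [2:8] match '/*mq*/', group 1 = 'mq'; at [9:15] match '/*2b*/', group 1 = '2b'; at [16:24] match '/*30ym*/', group 1 = '30ym'; at [25:33] match '/*td5p*/', group 1 = 'td5p'.
Because there's exactly one group, `findall` drops the full match and keeps group 1 from each hit.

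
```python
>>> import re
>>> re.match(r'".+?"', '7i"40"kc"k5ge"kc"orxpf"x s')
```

None

With `match`, the pattern is implicitly anchored at the beginning.
Here the pattern fails at index 0, so the call returns None.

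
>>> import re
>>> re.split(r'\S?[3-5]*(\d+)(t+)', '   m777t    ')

['   ', '777', 't', '    ']

`re.split` interleaves the captured-group text with the surrounding fragments.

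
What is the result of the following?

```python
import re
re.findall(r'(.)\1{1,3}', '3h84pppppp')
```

A backreference is literal: `\1` must see the identical characters the first group matched.
Scanning left to right: at [4:8] match 'pppp', group 1 = 'p'; at [8:10] match 'pp', group 1 = 'p'.
`findall` collects group 1 from each match (2 total).

['p', 'p']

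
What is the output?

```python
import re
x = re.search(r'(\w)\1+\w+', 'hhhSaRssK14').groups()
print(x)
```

('h',)

The match spans [0:11] → 'hhhSaRssK14'.
Captured: group 1 = 'h'.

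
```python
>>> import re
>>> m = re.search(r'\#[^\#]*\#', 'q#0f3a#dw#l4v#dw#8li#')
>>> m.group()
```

Unlike `match`, `search` isn't anchored — it looks for the pattern anywhere in the string.
The match spans [1:7] → '#0f3a#'.

'#0f3a#'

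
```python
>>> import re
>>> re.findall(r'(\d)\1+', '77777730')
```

['7']

`\1` is not a pattern — it's the concrete string captured by group 1, re-applied verbatim.
Walking the string: at [0:6] match '777777', group 1 = '7'.
Because there's exactly one group, `findall` drops the full match and keeps group 1 from the one hit.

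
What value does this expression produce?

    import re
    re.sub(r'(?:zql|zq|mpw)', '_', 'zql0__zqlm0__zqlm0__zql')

'_0___m0___m0___'

Branches in `(...|...)` are attempted left-to-right; the first branch that allows the whole pattern to succeed is taken.
Matches: at [0:3] → 'zql'; at [6:9] → 'zql'; at [13:16] → 'zql'; at [20:23] → 'zql'.
Every occurrence is swapped for '_'.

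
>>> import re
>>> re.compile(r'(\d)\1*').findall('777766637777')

`\1` is not a pattern — it's the concrete string captured by group 1, re-applied verbatim.
Walking the string: at [0:4] match '7777', group 1 = '7'; at [4:7] match '666', group 1 = '6'; at [7:8] match '3', group 1 = '3'; at [8:12] match '7777', group 1 = '7'.
One capturing group, so `findall` returns just the captured substring from each match — 4 in all.

['7', '6', '3', '7']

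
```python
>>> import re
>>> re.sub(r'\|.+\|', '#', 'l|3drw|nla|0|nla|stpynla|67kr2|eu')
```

`sub` substitutes '#' at each match site.

'l#eu'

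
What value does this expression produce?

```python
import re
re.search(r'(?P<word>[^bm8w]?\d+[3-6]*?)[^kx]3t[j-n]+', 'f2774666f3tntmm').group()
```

'f2774666f3tn'

Pattern: optionally any character except [bm8w], then one or more of a digit, then zero or more of a character in [3-6] (lazy) (captured as 'word'); then any character except [kx], then the literal '3t'; then one or more of a character in [j-n].
Unlike `match`, `search` isn't anchored — it looks for the pattern anywhere in the string.
The match spans [0:12] → 'f2774666f3tn'.
Captured: group 1 = 'f2774666'.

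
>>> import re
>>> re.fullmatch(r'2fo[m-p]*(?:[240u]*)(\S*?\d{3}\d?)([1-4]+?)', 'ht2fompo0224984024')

None

Pattern: the literal '2fo', then zero or more of a character in [m-p]; then zero or more of one of [240u] (non-capturing group); then zero or more of a non-whitespace character (lazy), then exactly 3 of a digit, then optionally a digit (captured); then one or more of a character in [1-4] (lazy) (captured).
For `fullmatch`, every character of the input must be accounted for by the pattern.
Here the string isn't matched end-to-end, so the call returns None.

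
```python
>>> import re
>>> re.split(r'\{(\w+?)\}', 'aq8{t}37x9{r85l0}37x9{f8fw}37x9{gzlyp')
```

`re.split` interleaves the captured-group text with the surrounding fragments.

['aq8', 't', '37x9', 'r85l0', '37x9', 'f8fw', '37x9{gzlyp']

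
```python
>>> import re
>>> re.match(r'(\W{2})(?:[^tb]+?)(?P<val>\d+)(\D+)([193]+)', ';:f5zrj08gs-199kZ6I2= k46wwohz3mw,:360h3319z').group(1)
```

';:'

The match spans [0:15] → ';:f5zrj08gs-199'.
Captured: group 1 = ';:', group 2 = '08', group 3 = 'gs-', group 4 = '199'.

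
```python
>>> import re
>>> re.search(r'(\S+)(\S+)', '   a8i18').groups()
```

('a8i1', '8')

This matches one or more of a non-whitespace character (captured); then one or more of a non-whitespace character (captured).
`re.search` tries every starting position until one works.
The match spans [3:8] → 'a8i18'.
Captured: group 1 = 'a8i1', group 2 = '8'.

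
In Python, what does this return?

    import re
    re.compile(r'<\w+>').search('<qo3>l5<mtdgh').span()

(0, 5)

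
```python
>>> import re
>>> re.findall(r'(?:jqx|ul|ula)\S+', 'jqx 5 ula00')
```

['ula00']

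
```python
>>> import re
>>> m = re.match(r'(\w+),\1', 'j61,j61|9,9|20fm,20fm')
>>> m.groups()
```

`\1` is not a pattern — it's the concrete string captured by group 1, re-applied verbatim.
`match` is anchored at position 0; if the pattern doesn't fit there, it returns None.
The match spans [0:7] → 'j61,j61'.
Captured: group 1 = 'j61'.

('j61',)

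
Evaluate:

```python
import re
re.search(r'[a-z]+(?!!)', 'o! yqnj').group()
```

The negative lookahead/lookbehind blocks any match where the forbidden context is present.
`re.search` tries every starting position until one works.
The match spans [3:7] → 'yqnj'.

'yqnj'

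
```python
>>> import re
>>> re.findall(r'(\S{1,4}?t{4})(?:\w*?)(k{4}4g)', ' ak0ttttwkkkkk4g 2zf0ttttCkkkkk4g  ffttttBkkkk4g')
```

[('ak0tttt', 'kkkk4g'), ('2zf0tttt', 'kkkk4g'), ('fftttt', 'kkkk4g')]

This matches 1 to 4 of a non-whitespace character (lazy), then exactly 4 of a literal 't' (captured); then zero or more of a word character (lazy) (non-capturing group); then exactly 4 of the literal 'k', then the literal '4g' (captured).
2 groups means each result is a tuple of 2 captured strings — 3 here.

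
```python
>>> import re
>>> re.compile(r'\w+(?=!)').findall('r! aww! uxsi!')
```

Lookahead/lookbehind check context without consuming it, so the matched span excludes the asserted characters.
Since nothing is captured, `findall` lists the 3 matched substrings directly.

['r', 'aww', 'uxsi']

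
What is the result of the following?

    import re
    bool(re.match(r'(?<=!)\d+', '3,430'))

False

`re.match` only tries the pattern at the start of the string.
Here position 0 doesn't satisfy it, so the call returns None, and `bool(None)` is False.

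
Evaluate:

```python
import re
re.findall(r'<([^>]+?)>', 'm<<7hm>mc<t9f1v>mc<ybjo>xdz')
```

['<7hm', 't9f1v', 'ybjo']

Matches: at [1:7] match '<<7hm>', group 1 = '<7hm'; at [9:16] match '<t9f1v>', group 1 = 't9f1v'; at [18:24] match '<ybjo>', group 1 = 'ybjo'.
With a single group, `findall` returns only what that group captured — 3 items.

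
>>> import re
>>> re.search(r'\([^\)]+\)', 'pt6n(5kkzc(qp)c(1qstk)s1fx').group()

'(5kkzc(qp)'

`re.search` scans for the first position where the pattern succeeds.
The match spans [4:14] → '(5kkzc(qp)'.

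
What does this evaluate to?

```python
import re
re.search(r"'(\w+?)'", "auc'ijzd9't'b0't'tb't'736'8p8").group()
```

"'ijzd9'"

The match spans [3:10] → "'ijzd9'".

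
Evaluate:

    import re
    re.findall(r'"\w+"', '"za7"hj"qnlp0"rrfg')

['"za7"', '"qnlp0"']

Scanning left to right: at [0:5] → '"za7"'; at [7:14] → '"qnlp0"'.
Since nothing is captured, `findall` lists the 2 matched substrings directly.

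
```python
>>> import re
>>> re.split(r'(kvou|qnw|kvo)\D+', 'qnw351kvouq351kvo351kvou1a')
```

['qnw351', 'kvou', '351kvo351', 'kvo', '1a']

Alternation tries branches left to right and keeps the first one that lets the overall match succeed at that position.
Matches to split on: at [6:11] → 'kvouq'; at [20:24] → 'kvou'.
The group in the pattern means `split` returns the separators' captures alongside the pieces.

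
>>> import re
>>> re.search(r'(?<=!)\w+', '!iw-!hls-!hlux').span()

The `(?=…)`/`(?<=…)` assertion just peeks at neighbouring text; it doesn't advance the match position.
`search` walks the string left to right and returns the first match it finds.
The match spans [1:3] → 'iw'.

(1, 3)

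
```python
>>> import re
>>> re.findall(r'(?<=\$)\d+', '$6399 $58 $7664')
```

Lookahead/lookbehind check context without consuming it, so the matched span excludes the asserted characters.
No capturing groups, so `findall` returns the 3 full match strings.

['6399', '58', '7664']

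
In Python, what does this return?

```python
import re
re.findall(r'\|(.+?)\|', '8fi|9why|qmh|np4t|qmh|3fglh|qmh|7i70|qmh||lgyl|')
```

['9why', 'np4t', '3fglh', '7i70', '|lgyl']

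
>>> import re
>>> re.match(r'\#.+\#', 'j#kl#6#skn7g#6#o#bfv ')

None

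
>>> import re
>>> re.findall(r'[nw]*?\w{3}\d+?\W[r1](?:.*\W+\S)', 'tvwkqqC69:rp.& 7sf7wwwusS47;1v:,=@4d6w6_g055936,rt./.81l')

This matches zero or more of one of [nw] (lazy), then exactly 3 of a word character; then one or more of a digit (lazy), then a non-word character, then one of [r1]; then zero or more of any character, then one or more of a non-word character, then a non-whitespace character (non-capturing group).
Walking the string: at [4:54] → 'qqC69:rp.& 7sf7wwwusS47;1v:,=@4d6w6_g055936,rt./.8'.
Since nothing is captured, `findall` lists the 1 matched substring directly.

['qqC69:rp.& 7sf7wwwusS47;1v:,=@4d6w6_g055936,rt./.8']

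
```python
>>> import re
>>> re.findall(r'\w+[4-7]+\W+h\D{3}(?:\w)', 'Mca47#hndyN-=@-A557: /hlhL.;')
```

['Mca47#hndyN']

This matches one or more of a word character, then one or more of a character in [4-7], then one or more of a non-word character; then a literal 'h', then exactly 3 of a non-digit; then a word character (non-capturing group).
Scanning left to right: at [0:11] → 'Mca47#hndyN'.
`findall` yields the raw match text (1 of them) because the pattern has no groups.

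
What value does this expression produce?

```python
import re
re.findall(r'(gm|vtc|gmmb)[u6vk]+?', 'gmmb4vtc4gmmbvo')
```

Walking the string: at [9:14] match 'gmmbv', group 1 = 'gmmb'.
`findall` collects group 1 from the one match (1 total).

['gmmb']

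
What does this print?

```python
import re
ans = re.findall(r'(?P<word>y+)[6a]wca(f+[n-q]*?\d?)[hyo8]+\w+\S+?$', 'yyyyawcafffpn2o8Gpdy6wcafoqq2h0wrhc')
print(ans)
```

The pattern matches one or more of a literal 'y' (captured as 'word'); then one of [6a], then the literal 'wca'; then one or more of a literal 'f', then zero or more of a character in [n-q] (lazy), then optionally a digit (captured); then one or more of one of [hyo8], then one or more of a word character, then one or more of a non-whitespace character (lazy); then anchored at the end.
Walking the string: at [0:35] match 'yyyyawcafffpn2o8Gpdy6wcafoqq2h0wrhc', groups = ('yyyy', 'fffpn2').
`findall` packs the 2 group values into a tuple for every match.

[('yyyy', 'fffpn2')]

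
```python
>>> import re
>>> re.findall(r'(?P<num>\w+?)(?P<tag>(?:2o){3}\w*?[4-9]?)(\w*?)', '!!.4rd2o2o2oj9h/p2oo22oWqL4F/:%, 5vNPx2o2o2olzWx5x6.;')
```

[('4rd', '2o2o2o', ''), ('5vNPx', '2o2o2o', '')]

This matches one or more of a word character (lazy) (captured as 'num'); then the literal '2o' repeated 3 times, then zero or more of a word character (lazy), then optionally a character in [4-9] (captured as 'tag'); then zero or more of a word character (lazy) (captured).
Lazy quantifiers expand one character at a time until the remainder of the pattern can match.
Walking the string: at [3:12] match '4rd2o2o2o', groups = ('4rd', '2o2o2o', ''); at [33:44] match '5vNPx2o2o2o', groups = ('5vNPx', '2o2o2o', '').
Multiple groups make `findall` return tuples — one 3-tuple for each match.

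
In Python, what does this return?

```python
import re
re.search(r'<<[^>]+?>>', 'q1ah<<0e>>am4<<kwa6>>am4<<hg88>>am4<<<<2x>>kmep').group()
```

The match spans [4:10] → '<<0e>>'.

'<<0e>>'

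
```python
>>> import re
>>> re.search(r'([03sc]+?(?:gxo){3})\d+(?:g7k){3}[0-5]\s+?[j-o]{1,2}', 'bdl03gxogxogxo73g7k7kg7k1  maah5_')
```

None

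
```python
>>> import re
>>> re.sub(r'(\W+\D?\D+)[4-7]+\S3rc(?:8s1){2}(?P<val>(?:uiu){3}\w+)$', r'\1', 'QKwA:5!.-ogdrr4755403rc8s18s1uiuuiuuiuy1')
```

'QKwA:5!.-ogdrr'

Pattern: one or more of a non-word character, then optionally a non-digit, then one or more of a non-digit (captured); then one or more of a character in [4-7]; then a non-whitespace character, then the literal '3rc', then the literal '8s1' repeated 2 times; then the literal 'uiu' repeated 3 times, then one or more of a word character (captured as 'val'); then anchored at the end.
Matches: at [6:40] → '!.-ogdrr4755403rc8s18s1uiuuiuuiuy1'.
The replacement refers to a captured group, so each match is rewritten using its own captured text.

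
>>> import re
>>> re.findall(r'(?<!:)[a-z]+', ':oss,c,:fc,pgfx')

Because the assertion is negative and zero-width, positions next to the forbidden text are skipped.
Matches: at [2:4] → 'ss'; at [5:6] → 'c'; at [9:10] → 'c'; at [11:15] → 'pgfx'.
No capturing groups, so `findall` returns the 4 full match strings.

['ss', 'c', 'c', 'pgfx']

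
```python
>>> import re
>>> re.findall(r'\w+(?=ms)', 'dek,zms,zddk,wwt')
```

['z']

Because the assertion is zero-width, the text it checks is not consumed and won't appear in the result.
Scanning left to right: at [4:5] → 'z'.
No capturing groups, so `findall` returns the 1 full match string.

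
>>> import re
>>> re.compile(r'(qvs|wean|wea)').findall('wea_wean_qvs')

Branches in `(...|...)` are attempted left-to-right; the first branch that allows the whole pattern to succeed is taken.
`findall` collects group 1 from each match (3 total).

['wea', 'wean', 'qvs']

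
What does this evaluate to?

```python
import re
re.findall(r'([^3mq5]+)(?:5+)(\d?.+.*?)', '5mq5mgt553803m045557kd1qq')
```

[('gt', '3803m045557kd1qq')]

2 groups means the one result is a tuple of 2 captured strings — 1 here.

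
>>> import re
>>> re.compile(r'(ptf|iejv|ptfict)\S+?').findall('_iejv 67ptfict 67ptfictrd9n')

['ptf', 'ptf']

Alternation tries branches left to right and keeps the first one that lets the overall match succeed at that position.
`findall` collects group 1 from each match (2 total).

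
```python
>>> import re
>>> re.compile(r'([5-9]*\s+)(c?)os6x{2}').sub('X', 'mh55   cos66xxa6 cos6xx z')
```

'mh55   cos66xxaX z'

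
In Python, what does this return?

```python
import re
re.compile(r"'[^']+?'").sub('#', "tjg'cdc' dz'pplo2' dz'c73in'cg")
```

Each match is replaced by '#'.

'tjg# dz# dz#cg'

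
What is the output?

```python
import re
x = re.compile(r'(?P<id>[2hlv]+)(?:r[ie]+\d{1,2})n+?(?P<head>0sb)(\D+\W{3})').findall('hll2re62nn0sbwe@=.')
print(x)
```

The pattern matches one or more of one of [2hlv] (captured as 'id'); then the literal 'r', then one or more of one of [ie], then 1 to 2 of a digit (non-capturing group); then one or more of a literal 'n' (lazy); then the literal '0s', then the literal 'b' (captured as 'head'); then one or more of a non-digit, then exactly 3 of a non-word character (captured).
Walking the string: at [0:18] match 'hll2re62nn0sbwe@=.', groups = ('hll2', '0sb', 'we@=.').
3 groups means the one result is a tuple of 3 captured strings — 1 here.

[('hll2', '0sb', 'we@=.')]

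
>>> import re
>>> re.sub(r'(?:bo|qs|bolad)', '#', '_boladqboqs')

'_#ladq##'

`|` is ordered: at each position the engine commits to the first alternative that works.
Matches: at [1:3] → 'bo'; at [7:9] → 'bo'; at [9:11] → 'qs'.
`sub` substitutes '#' at each match site.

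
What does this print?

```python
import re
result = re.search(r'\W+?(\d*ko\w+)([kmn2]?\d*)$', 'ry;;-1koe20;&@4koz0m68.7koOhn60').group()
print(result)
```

The match spans [22:31] → '.7koOhn60'.

.7koOhn60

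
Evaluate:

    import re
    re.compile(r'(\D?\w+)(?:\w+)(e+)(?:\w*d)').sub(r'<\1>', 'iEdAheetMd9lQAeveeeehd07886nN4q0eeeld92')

'<iEdAheetMd9lQAeveeeehd07886nN4q0e>92'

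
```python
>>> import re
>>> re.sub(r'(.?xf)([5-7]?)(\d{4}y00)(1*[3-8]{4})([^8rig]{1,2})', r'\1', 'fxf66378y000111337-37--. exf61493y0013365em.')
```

The pattern matches optionally any character, then the literal 'xf' (captured); then optionally a character in [5-7] (captured); then exactly 4 of a digit, then the literal 'y00' (captured); then zero or more of the literal '1', then exactly 4 of a character in [3-8] (captured); then 1 to 2 of any character except [8rig] (captured).
Matches: at [25:43] → 'exf61493y0013365em'.
`\1` in the replacement pulls in group 1's text for each match.

'fxf66378y000111337-37--. exf.'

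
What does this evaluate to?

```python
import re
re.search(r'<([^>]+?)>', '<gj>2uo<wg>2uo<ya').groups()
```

The match spans [0:4] → '<gj>'.
Captured: group 1 = 'gj'.

('gj',)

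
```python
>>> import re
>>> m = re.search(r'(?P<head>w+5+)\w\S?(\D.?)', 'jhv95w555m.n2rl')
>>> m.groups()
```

The pattern matches one or more of the literal 'w', then one or more of the literal '5' (captured as 'head'); then a word character, then optionally a non-whitespace character; then a non-digit, then optionally any character (captured).
`search` walks the string left to right and returns the first match it finds.
The match spans [5:13] → 'w555m.n2'.
Captured: group 1 = 'w555', group 2 = 'n2'.

('w555', 'n2')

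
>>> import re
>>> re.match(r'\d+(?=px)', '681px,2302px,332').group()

'681'

Because the assertion is zero-width, the text it checks is not consumed and won't appear in the result.
`re.match` won't scan ahead — the pattern has to work from the very first character.
The match spans [0:3] → '681'.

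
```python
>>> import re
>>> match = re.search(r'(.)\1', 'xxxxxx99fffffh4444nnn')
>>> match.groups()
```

A backreference is literal: `\1` must see the identical characters the first group matched.
`search` walks the string left to right and returns the first match it finds.
The match spans [0:2] → 'xx'.
Captured: group 1 = 'x'.

('x',)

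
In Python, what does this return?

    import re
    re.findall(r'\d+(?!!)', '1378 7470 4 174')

['1378', '7470', '4', '174']

The negative lookaround is zero-width — it rules out positions where the adjacent text would match, without consuming anything.
With no groups in the pattern, `findall` gives back each whole match — 4 here.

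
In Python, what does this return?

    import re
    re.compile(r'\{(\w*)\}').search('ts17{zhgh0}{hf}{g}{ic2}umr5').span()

(4, 11)

The match spans [4:11] → '{zhgh0}'.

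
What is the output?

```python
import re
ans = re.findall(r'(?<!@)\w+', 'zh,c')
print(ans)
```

['zh', 'c']

Because the assertion is negative and zero-width, positions next to the forbidden text are skipped.
Scanning left to right: at [0:2] → 'zh'; at [3:4] → 'c'.
`findall` yields the raw match text (2 of them) because the pattern has no groups.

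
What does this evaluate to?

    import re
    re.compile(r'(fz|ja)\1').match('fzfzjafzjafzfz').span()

(0, 4)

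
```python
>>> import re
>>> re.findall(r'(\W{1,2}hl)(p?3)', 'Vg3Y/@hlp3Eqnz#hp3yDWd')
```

[('/@hl', 'p3')]

This matches 1 to 2 of a non-word character, then the literal 'hl' (captured); then optionally the literal 'p', then a literal '3' (captured).
Multiple groups make `findall` return tuples — one 2-tuple for the one match.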